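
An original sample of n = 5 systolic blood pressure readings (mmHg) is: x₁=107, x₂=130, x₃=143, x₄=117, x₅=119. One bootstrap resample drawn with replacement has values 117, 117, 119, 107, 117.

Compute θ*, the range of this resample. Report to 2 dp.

Range = 119 − 107 = 12.00

θ* = 12.00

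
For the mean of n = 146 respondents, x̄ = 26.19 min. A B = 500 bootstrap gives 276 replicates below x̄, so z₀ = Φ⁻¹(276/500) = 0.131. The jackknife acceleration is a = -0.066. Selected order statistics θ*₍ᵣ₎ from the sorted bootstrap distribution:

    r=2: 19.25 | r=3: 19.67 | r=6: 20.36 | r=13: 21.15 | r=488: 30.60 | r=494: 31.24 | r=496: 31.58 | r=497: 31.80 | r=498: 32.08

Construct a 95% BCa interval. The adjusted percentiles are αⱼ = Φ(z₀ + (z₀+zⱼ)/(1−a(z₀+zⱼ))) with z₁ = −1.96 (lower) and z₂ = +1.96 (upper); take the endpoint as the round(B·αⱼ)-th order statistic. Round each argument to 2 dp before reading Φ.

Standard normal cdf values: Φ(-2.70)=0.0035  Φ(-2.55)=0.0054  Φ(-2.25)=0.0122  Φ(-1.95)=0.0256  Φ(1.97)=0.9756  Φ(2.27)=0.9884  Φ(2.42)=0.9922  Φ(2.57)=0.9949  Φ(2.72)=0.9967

Lower: z₀ + z₁ = 0.131 + (-1.960) = -1.829; 1 − a(z₀+z₁) = 1 − (-0.066)(-1.829) = 0.8793; argument = 0.131 + (-1.829)/0.8793 = -1.9491 → -1.95.
α₁ = Φ(-1.95) = 0.0256; rank = round(500 × 0.0256) = 13; θ*₍13₎ = 21.15.
Upper: z₀ + z₂ = 2.091; 1 − a(z₀+z₂) = 1.1380; argument = 1.9684 → 1.97; α₂ = 0.9756; rank = 488; θ*₍488₎ = 30.60.

(21.15, 30.60)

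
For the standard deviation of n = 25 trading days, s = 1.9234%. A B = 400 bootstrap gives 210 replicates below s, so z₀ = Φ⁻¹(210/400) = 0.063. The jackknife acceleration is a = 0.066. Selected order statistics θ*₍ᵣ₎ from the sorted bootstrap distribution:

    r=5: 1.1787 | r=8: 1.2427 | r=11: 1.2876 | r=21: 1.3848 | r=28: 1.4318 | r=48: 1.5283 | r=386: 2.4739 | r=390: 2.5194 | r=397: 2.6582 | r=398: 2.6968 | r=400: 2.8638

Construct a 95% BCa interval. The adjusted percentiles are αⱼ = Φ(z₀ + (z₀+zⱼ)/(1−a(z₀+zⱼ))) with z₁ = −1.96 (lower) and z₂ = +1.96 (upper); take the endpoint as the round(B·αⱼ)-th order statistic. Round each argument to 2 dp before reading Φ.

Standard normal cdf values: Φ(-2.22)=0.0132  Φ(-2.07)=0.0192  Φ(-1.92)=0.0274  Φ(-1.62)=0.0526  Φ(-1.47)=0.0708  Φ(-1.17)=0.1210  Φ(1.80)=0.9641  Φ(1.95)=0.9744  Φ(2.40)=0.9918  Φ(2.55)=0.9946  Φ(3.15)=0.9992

Lower: z₀ + z₁ = 0.063 + (-1.960) = -1.897; 1 − a(z₀+z₁) = 1 − (0.066)(-1.897) = 1.1252; argument = 0.063 + (-1.897)/1.1252 = -1.6229 → -1.62.
α₁ = Φ(-1.62) = 0.0526; rank = round(400 × 0.0526) = 21; θ*₍21₎ = 1.3848.
Upper: z₀ + z₂ = 2.023; 1 − a(z₀+z₂) = 0.8665; argument = 2.3977 → 2.40; α₂ = 0.9918; rank = 397; θ*₍397₎ = 2.6582.

(1.3848, 2.6582)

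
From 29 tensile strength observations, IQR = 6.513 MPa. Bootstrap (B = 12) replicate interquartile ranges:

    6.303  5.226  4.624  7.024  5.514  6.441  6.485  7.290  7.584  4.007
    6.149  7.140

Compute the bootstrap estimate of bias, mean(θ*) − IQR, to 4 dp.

bias = −0.3641

mean(θ*) = (6.303 + 5.226 + 4.624 + 7.024 + 5.514 + 6.441 + 6.485 + 7.290 + 7.584 + 4.007 + 6.149 + 7.140) / 12 = 6.14892
bias = 6.14892 − 6.513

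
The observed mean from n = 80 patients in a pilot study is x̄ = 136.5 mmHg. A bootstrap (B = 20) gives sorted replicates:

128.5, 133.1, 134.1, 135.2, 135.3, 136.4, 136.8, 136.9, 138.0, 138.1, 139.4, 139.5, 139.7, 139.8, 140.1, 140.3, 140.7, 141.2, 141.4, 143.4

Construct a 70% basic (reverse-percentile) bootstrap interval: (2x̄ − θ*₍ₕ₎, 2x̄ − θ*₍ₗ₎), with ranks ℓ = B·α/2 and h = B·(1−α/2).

(132.3, 138.9)

Percentile endpoints at ranks 3 and 17: θ*₍3₎ = 134.1, θ*₍17₎ = 140.7.
Basic interval reflects these around x̄:
  lower = 2 × 136.5 − 140.7 = 132.3
  upper = 2 × 136.5 − 134.1 = 138.9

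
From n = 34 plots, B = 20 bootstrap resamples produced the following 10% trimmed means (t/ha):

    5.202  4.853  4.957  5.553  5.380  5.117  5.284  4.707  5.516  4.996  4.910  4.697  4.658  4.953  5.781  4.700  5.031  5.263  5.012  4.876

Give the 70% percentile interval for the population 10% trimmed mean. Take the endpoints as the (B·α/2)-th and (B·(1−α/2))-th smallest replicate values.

Sorted replicates: 4.658, 4.697, 4.700, 4.707, 4.853, 4.876, 4.910, 4.953, 4.957, 4.996, 5.012, 5.031, 5.117, 5.202, 5.263, 5.284, 5.380, 5.516, 5.553, 5.781
α = 0.30; lower rank = 20 × 0.150 = 3; upper rank = 20 × 0.850 = 17.
The 3rd smallest replicate is 4.700; the 17th is 5.380.

(4.700, 5.380)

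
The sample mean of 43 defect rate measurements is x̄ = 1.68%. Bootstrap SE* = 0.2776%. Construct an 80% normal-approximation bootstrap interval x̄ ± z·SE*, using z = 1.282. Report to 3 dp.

(1.324, 2.036)

Margin = 1.282 × 0.2776 = 0.3559
Interval: 1.68 ± 0.3559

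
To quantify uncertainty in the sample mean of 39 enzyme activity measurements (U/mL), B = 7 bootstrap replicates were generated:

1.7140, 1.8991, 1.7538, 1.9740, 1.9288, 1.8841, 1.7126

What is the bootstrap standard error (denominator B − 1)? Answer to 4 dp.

Bootstrap SE is the standard deviation of the 7 replicate means.
Mean of replicates: (1.7140 + 1.8991 + 1.7538 + 1.9740 + 1.9288 + 1.8841 + 1.7126) / 7 = 12.86640 / 7 = 1.83806
Sum of squared deviations: (−0.12406)² + (+0.06104)² + (−0.08426)² + (+0.13594)² + (+0.09074)² + (+0.04604)² + (−0.12546)² = 0.07079
Variance = 0.07079 / 6 = 0.01180
SE* = √0.01180

SE* = 0.1086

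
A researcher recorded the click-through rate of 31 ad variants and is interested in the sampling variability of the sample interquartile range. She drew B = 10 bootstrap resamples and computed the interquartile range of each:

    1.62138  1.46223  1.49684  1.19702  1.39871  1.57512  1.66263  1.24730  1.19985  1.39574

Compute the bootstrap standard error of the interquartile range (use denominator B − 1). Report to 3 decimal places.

Bootstrap SE is the standard deviation of the 10 replicate interquartile ranges.
Mean of replicates: (1.62138 + 1.46223 + 1.49684 + 1.19702 + 1.39871 + 1.57512 + 1.66263 + 1.24730 + 1.19985 + 1.39574) / 10 = 14.256820 / 10 = 1.425682
Sum of squared deviations: (+0.195698)² + (+0.036548)² + (+0.071158)² + (−0.228662)² + (−0.026972)² + (+0.149438)² + (+0.236948)² + (−0.178382)² + (−0.225832)² + (−0.029942)² = 0.259904
Variance = 0.259904 / 9 = 0.028878
SE* = √0.028878

SE* = 0.170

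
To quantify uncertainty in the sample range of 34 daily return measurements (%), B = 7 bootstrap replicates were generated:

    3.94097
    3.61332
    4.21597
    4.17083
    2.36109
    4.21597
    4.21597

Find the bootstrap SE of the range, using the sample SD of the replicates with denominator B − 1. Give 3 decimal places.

SE* = 0.681

Bootstrap SE is the standard deviation of the 7 replicate ranges.
Mean of replicates: (3.94097 + 3.61332 + 4.21597 + 4.17083 + 2.36109 + 4.21597 + 4.21597) / 7 = 26.734120 / 7 = 3.819160
Sum of squared deviations: (+0.121810)² + (−0.205840)² + (+0.396810)² + (+0.351670)² + (−1.458070)² + (+0.396810)² + (+0.396810)² = 2.779222
Variance = 2.779222 / 6 = 0.463204
SE* = √0.463204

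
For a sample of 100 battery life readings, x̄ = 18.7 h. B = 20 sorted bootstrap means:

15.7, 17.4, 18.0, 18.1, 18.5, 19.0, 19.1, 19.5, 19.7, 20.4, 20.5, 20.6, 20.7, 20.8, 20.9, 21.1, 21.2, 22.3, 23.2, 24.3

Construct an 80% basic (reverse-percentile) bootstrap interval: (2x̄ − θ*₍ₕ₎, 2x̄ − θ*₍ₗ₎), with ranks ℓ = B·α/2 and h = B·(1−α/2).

(15.1, 20.0)

Percentile endpoints at ranks 2 and 18: θ*₍2₎ = 17.4, θ*₍18₎ = 22.3.
Basic interval reflects these around x̄:
  lower = 2 × 18.7 − 22.3 = 15.1
  upper = 2 × 18.7 − 17.4 = 20.0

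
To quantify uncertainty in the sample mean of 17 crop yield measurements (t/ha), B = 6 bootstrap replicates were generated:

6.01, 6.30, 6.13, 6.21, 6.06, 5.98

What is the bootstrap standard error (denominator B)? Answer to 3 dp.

Bootstrap SE is the standard deviation of the 6 replicate means.
Mean of replicates: (6.01 + 6.30 + 6.13 + 6.21 + 6.06 + 5.98) / 6 = 36.6900 / 6 = 6.1150
Sum of squared deviations: (−0.1050)² + (+0.1850)² + (+0.0150)² + (+0.0950)² + (−0.0550)² + (−0.1350)² = 0.0757
Variance = 0.0757 / 6 = 0.0126
SE* = √0.0126

SE* = 0.112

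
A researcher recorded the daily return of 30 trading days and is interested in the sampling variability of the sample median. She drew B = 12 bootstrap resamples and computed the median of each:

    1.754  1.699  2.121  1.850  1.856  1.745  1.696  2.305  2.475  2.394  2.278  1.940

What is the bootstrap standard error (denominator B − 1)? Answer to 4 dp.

SE* = 0.2892

Bootstrap SE is the standard deviation of the 12 replicate medians.
Mean of replicates: (1.754 + 1.699 + 2.121 + 1.850 + 1.856 + 1.745 + 1.696 + 2.305 + 2.475 + 2.394 + 2.278 + 1.940) / 12 = 24.11300 / 12 = 2.00942
Sum of squared deviations: (−0.25542)² + (−0.31042)² + (+0.11158)² + (−0.15942)² + (−0.15342)² + (−0.26442)² + (−0.31342)² + (+0.29558)² + (+0.46558)² + (+0.38458)² + (+0.26858)² + (−0.06942)² = 0.92014
Variance = 0.92014 / 11 = 0.08365
SE* = √0.08365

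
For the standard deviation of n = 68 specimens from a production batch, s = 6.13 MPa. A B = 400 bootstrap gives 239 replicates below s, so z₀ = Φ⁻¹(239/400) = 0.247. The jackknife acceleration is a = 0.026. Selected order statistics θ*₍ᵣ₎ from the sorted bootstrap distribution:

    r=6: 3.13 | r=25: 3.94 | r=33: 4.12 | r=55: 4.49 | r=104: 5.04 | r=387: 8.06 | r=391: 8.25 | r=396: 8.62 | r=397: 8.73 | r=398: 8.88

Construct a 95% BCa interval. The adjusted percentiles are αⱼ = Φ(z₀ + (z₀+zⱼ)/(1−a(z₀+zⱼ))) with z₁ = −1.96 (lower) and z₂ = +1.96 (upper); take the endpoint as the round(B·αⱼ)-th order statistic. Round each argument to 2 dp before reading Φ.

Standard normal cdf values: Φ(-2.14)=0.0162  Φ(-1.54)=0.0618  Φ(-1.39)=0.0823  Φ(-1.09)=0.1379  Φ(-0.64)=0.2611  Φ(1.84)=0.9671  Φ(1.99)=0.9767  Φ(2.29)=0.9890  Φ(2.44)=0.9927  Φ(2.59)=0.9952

(4.12, 8.88)

Lower: z₀ + z₁ = 0.247 + (-1.960) = -1.713; 1 − a(z₀+z₁) = 1 − (0.026)(-1.713) = 1.0445; argument = 0.247 + (-1.713)/1.0445 = -1.3930 → -1.39.
α₁ = Φ(-1.39) = 0.0823; rank = round(400 × 0.0823) = 33; θ*₍33₎ = 4.12.
Upper: z₀ + z₂ = 2.207; 1 − a(z₀+z₂) = 0.9426; argument = 2.5884 → 2.59; α₂ = 0.9952; rank = 398; θ*₍398₎ = 8.88.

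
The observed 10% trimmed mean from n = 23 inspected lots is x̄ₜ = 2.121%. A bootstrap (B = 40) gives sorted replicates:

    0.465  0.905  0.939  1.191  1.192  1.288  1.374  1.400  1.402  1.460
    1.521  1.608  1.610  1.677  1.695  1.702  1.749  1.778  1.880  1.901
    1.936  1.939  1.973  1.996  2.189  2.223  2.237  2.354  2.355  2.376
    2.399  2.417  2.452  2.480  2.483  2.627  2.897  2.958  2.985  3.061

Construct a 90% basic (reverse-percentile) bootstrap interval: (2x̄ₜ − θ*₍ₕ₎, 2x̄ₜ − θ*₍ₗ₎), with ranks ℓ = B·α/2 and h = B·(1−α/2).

Percentile endpoints at ranks 2 and 38: θ*₍2₎ = 0.905, θ*₍38₎ = 2.958.
Basic interval reflects these around x̄ₜ:
  lower = 2 × 2.121 − 2.958 = 1.284
  upper = 2 × 2.121 − 0.905 = 3.337

(1.284, 3.337)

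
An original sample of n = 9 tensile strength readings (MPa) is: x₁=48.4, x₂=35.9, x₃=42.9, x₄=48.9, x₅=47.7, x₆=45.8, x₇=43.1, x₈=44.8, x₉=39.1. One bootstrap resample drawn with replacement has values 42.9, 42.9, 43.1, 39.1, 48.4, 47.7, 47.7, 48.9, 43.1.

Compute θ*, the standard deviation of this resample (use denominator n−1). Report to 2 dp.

θ* = 3.39

Mean = 44.8667; sum of squared deviations = 92.0400
s² = 92.0400 / 8 = 11.5050
s = √11.5050 = 3.39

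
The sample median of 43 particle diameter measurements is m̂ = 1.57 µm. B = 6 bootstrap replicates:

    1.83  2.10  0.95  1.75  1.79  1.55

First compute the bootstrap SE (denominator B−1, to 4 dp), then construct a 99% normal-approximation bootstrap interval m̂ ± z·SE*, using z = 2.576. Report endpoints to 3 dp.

(0.563, 2.577)

Mean of replicates = 1.6617; sum of squared deviations = 0.7637; SE* = √(0.7637/5) = 0.3908
Margin = 2.576 × 0.3908 = 1.0067
Interval: 1.57 ± 1.0067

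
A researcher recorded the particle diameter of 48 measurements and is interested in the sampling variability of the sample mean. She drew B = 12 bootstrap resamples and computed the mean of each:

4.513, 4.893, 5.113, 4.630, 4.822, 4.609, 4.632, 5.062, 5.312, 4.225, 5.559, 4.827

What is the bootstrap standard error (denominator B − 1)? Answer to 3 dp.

SE* = 0.368

Bootstrap SE is the standard deviation of the 12 replicate means.
Mean of replicates: (4.513 + 4.893 + 5.113 + 4.630 + 4.822 + 4.609 + 4.632 + 5.062 + 5.312 + 4.225 + 5.559 + 4.827) / 12 = 58.1970 / 12 = 4.8498
Sum of squared deviations: (−0.3368)² + (+0.0432)² + (+0.2633)² + (−0.2198)² + (−0.0278)² + (−0.2408)² + (−0.2178)² + (+0.2123)² + (+0.4623)² + (−0.6248)² + (+0.7092)² + (−0.0228)² = 1.4916
Variance = 1.4916 / 11 = 0.1356
SE* = √0.1356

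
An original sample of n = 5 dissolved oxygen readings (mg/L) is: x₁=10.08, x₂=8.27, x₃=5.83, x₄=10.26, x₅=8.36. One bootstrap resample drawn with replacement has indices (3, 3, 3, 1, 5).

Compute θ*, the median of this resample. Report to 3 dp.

θ* = 5.830

Resample values: 5.83, 5.83, 5.83, 10.08, 8.36.
Sorted: 5.83, 5.83, 5.83, 8.36, 10.08
Median = middle value = 5.830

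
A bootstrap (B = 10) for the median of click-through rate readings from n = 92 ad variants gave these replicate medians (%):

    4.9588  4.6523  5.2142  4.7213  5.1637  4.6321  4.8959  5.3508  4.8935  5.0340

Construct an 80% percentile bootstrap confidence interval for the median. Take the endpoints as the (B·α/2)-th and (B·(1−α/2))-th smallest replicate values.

(4.6321, 5.2142)

Sorted replicates: 4.6321, 4.6523, 4.7213, 4.8935, 4.8959, 4.9588, 5.0340, 5.1637, 5.2142, 5.3508
α = 0.20; lower rank = 10 × 0.100 = 1; upper rank = 10 × 0.900 = 9.
The 1st smallest replicate is 4.6321; the 9th is 5.2142.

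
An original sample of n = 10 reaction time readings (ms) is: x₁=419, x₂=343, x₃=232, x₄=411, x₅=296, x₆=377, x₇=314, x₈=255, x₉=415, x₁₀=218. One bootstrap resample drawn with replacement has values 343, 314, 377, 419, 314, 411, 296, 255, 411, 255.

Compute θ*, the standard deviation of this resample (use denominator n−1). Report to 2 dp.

Mean = 339.5000; sum of squared deviations = 35436.5000
s² = 35436.5000 / 9 = 3937.3889
s = √3937.3889 = 62.75

θ* = 62.75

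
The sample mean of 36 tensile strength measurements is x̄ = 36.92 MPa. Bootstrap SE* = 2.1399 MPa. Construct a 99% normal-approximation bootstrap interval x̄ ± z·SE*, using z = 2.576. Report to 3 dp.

(31.408, 42.432)

Margin = 2.576 × 2.1399 = 5.5124
Interval: 36.92 ± 5.5124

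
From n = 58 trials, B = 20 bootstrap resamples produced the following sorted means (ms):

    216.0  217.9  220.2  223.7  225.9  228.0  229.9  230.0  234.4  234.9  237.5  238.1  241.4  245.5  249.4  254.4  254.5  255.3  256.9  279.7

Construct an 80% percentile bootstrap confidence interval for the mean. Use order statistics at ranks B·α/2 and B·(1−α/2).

(217.9, 255.3)

α = 0.20; lower rank = 20 × 0.100 = 2; upper rank = 20 × 0.900 = 18.
The 2nd smallest replicate is 217.9; the 18th is 255.3.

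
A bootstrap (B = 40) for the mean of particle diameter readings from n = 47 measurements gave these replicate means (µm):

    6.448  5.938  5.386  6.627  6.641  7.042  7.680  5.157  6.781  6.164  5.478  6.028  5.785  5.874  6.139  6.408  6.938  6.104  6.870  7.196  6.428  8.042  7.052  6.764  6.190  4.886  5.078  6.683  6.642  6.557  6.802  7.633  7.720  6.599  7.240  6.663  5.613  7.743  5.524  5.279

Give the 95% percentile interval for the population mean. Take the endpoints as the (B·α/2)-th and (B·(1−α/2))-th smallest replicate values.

(4.886, 7.743)

Sorted replicates: 4.886, 5.078, 5.157, 5.279, 5.386, 5.478, 5.524, 5.613, 5.785, 5.874, 5.938, 6.028, 6.104, 6.139, 6.164, 6.190, 6.408, 6.428, 6.448, 6.557, 6.599, 6.627, 6.641, 6.642, 6.663, 6.683, 6.764, 6.781, 6.802, 6.870, 6.938, 7.042, 7.052, 7.196, 7.240, 7.633, 7.680, 7.720, 7.743, 8.042
α = 0.05; lower rank = 40 × 0.025 = 1; upper rank = 40 × 0.975 = 39.
The 1st smallest replicate is 4.886; the 39th is 7.743.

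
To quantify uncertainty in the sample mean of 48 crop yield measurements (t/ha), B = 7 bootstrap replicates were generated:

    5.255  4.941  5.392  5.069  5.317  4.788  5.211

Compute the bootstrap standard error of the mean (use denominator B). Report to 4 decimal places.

SE* = 0.2006

Bootstrap SE is the standard deviation of the 7 replicate means.
Mean of replicates: (5.255 + 4.941 + 5.392 + 5.069 + 5.317 + 4.788 + 5.211) / 7 = 35.97300 / 7 = 5.13900
Sum of squared deviations: (+0.11600)² + (−0.19800)² + (+0.25300)² + (−0.07000)² + (+0.17800)² + (−0.35100)² + (+0.07200)² = 0.28164
Variance = 0.28164 / 7 = 0.04023
SE* = √0.04023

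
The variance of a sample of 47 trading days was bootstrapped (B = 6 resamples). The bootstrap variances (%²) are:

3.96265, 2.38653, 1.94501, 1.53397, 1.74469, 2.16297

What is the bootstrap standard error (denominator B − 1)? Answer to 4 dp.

Bootstrap SE is the standard deviation of the 6 replicate variances.
Mean of replicates: (3.96265 + 2.38653 + 1.94501 + 1.53397 + 1.74469 + 2.16297) / 6 = 13.735820 / 6 = 2.289303
Sum of squared deviations: (+1.673347)² + (+0.097227)² + (−0.344293)² + (−0.755333)² + (−0.544613)² + (−0.126333)² = 3.811172
Variance = 3.811172 / 5 = 0.762234
SE* = √0.762234

SE* = 0.8731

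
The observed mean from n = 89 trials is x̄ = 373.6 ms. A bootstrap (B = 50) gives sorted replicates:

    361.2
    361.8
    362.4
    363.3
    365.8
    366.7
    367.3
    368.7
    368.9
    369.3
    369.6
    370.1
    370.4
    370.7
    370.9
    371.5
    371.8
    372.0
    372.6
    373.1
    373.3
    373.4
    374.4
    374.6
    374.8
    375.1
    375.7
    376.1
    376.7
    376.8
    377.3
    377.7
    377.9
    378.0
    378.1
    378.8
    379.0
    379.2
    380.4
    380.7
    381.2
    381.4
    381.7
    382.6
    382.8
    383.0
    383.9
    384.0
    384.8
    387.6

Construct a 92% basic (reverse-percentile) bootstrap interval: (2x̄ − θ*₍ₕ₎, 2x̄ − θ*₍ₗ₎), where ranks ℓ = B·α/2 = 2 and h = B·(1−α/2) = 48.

Percentile endpoints at ranks 2 and 48: θ*₍2₎ = 361.8, θ*₍48₎ = 384.0.
Basic interval reflects these around x̄:
  lower = 2 × 373.6 − 384.0 = 363.2
  upper = 2 × 373.6 − 361.8 = 385.4

(363.2, 385.4)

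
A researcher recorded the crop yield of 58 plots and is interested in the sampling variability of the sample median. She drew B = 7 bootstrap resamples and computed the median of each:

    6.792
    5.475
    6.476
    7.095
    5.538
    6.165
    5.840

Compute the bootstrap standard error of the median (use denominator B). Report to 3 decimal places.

Bootstrap SE is the standard deviation of the 7 replicate medians.
Mean of replicates: (6.792 + 5.475 + 6.476 + 7.095 + 5.538 + 6.165 + 5.840) / 7 = 43.3810 / 7 = 6.1973
Sum of squared deviations: (+0.5947)² + (−0.7223)² + (+0.2787)² + (+0.8977)² + (−0.6593)² + (−0.0323)² + (−0.3573)² = 2.3223
Variance = 2.3223 / 7 = 0.3318
SE* = √0.3318

SE* = 0.576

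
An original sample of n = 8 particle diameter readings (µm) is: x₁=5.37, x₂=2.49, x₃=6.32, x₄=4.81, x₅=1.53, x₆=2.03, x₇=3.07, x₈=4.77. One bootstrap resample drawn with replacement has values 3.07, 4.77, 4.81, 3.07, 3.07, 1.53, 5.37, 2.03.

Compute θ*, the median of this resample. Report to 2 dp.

θ* = 3.07

Sorted: 1.53, 2.03, 3.07, 3.07, 3.07, 4.77, 4.81, 5.37
Median = average of the two middle values = 3.07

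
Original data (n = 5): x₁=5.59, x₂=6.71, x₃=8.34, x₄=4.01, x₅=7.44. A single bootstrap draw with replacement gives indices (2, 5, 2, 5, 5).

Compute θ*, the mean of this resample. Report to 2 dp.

Resample values: 6.71, 7.44, 6.71, 7.44, 7.44.
Mean = (6.71 + 7.44 + 6.71 + 7.44 + 7.44) / 5 = 35.740 / 5 = 7.15

θ* = 7.15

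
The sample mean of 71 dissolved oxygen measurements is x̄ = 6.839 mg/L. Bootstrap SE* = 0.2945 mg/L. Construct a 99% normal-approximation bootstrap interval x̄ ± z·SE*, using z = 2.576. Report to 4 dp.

(6.0804, 7.5976)

Margin = 2.576 × 0.2945 = 0.75863
Interval: 6.839 ± 0.75863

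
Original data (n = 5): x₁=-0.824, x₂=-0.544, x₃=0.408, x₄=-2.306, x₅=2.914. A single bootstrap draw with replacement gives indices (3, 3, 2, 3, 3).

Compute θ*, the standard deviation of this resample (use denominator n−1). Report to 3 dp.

θ* = 0.426

Resample values: 0.408, 0.408, -0.544, 0.408, 0.408.
Mean = 0.2176; sum of squared deviations = 0.7250
s² = 0.7250 / 4 = 0.1813
s = √0.1813 = 0.426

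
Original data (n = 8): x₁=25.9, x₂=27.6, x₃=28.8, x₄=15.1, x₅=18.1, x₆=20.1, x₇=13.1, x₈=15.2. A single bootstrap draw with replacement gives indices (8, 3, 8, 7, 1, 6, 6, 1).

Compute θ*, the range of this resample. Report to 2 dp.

Resample values: 15.2, 28.8, 15.2, 13.1, 25.9, 20.1, 20.1, 25.9.
Range = 28.8 − 13.1 = 15.70

θ* = 15.70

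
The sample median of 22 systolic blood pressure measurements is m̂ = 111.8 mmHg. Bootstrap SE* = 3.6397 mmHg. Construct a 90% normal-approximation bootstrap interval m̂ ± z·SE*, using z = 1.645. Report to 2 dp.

Margin = 1.645 × 3.6397 = 5.987
Interval: 111.8 ± 5.987

(105.81, 117.79)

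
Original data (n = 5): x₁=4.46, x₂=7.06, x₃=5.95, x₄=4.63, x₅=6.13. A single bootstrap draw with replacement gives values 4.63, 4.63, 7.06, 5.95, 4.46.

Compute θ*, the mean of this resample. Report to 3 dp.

Mean = (4.63 + 4.63 + 7.06 + 5.95 + 4.46) / 5 = 26.730 / 5 = 5.346

θ* = 5.346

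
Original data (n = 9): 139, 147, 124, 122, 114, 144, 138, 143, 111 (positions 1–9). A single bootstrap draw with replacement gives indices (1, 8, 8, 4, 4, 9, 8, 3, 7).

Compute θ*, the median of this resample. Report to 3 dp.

Resample values: 139, 143, 143, 122, 122, 111, 143, 124, 138.
Sorted: 111, 122, 122, 124, 138, 139, 143, 143, 143
Median = middle value = 138.000

θ* = 138.000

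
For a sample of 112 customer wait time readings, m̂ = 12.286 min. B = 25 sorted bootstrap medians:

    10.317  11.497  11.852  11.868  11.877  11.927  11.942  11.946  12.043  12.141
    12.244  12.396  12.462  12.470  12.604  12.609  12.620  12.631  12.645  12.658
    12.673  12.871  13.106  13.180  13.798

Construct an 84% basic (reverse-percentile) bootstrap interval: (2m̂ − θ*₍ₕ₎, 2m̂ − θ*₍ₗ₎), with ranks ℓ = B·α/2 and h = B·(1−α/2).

Percentile endpoints at ranks 2 and 23: θ*₍2₎ = 11.497, θ*₍23₎ = 13.106.
Basic interval reflects these around m̂:
  lower = 2 × 12.286 − 13.106 = 11.466
  upper = 2 × 12.286 − 11.497 = 13.075

(11.466, 13.075)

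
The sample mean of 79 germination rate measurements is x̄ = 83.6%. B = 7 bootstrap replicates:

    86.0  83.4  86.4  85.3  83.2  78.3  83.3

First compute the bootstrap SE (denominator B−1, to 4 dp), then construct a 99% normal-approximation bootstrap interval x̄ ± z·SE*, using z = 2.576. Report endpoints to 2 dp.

(76.56, 90.64)

Mean of replicates = 83.7000; sum of squared deviations = 44.8000; SE* = √(44.8000/6) = 2.7325
Margin = 2.576 × 2.7325 = 7.039
Interval: 83.6 ± 7.039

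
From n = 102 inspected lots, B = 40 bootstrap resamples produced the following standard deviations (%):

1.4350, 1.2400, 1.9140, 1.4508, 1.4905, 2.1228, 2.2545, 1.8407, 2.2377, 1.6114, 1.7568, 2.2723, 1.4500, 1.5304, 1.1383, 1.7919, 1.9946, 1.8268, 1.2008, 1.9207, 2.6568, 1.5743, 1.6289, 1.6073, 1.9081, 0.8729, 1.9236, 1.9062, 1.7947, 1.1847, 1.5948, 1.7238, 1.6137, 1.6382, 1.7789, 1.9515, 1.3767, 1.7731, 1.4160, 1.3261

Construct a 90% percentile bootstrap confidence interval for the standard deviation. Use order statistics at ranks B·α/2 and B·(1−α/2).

Sorted replicates: 0.8729, 1.1383, 1.1847, 1.2008, 1.2400, 1.3261, 1.3767, 1.4160, 1.4350, 1.4500, 1.4508, 1.4905, 1.5304, 1.5743, 1.5948, 1.6073, 1.6114, 1.6137, 1.6289, 1.6382, 1.7238, 1.7568, 1.7731, 1.7789, 1.7919, 1.7947, 1.8268, 1.8407, 1.9062, 1.9081, 1.9140, 1.9207, 1.9236, 1.9515, 1.9946, 2.1228, 2.2377, 2.2545, 2.2723, 2.6568
α = 0.10; lower rank = 40 × 0.050 = 2; upper rank = 40 × 0.950 = 38.
The 2nd smallest replicate is 1.1383; the 38th is 2.2545.

(1.1383, 2.2545)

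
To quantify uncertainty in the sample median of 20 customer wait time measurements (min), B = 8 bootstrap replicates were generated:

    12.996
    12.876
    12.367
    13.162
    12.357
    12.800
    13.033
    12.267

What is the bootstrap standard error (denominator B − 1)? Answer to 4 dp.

SE* = 0.3506

Bootstrap SE is the standard deviation of the 8 replicate medians.
Mean of replicates: (12.996 + 12.876 + 12.367 + 13.162 + 12.357 + 12.800 + 13.033 + 12.267) / 8 = 101.85800 / 8 = 12.73225
Sum of squared deviations: (+0.26375)² + (+0.14375)² + (−0.36525)² + (+0.42975)² + (−0.37525)² + (+0.06775)² + (+0.30075)² + (−0.46525)² = 0.86063
Variance = 0.86063 / 7 = 0.12295
SE* = √0.12295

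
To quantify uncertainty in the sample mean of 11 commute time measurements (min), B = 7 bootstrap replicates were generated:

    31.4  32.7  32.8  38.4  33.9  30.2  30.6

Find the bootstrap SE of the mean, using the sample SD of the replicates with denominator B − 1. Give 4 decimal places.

Bootstrap SE is the standard deviation of the 7 replicate means.
Mean of replicates: (31.4 + 32.7 + 32.8 + 38.4 + 33.9 + 30.2 + 30.6) / 7 = 230.00000 / 7 = 32.85714
Sum of squared deviations: (−1.45714)² + (−0.15714)² + (−0.05714)² + (+5.54286)² + (+1.04286)² + (−2.65714)² + (−2.25714)² = 46.11714
Variance = 46.11714 / 6 = 7.68619
SE* = √7.68619

SE* = 2.7724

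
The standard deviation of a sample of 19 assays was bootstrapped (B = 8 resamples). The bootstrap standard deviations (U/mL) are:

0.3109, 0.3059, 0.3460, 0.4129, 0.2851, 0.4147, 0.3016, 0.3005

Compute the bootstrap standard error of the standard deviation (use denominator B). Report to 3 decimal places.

SE* = 0.048

Bootstrap SE is the standard deviation of the 8 replicate standard deviations.
Mean of replicates: (0.3109 + 0.3059 + 0.3460 + 0.4129 + 0.2851 + 0.4147 + 0.3016 + 0.3005) / 8 = 2.67760 / 8 = 0.33470
Sum of squared deviations: (−0.02380)² + (−0.02880)² + (+0.01130)² + (+0.07820)² + (−0.04960)² + (+0.08000)² + (−0.03310)² + (−0.03420)² = 0.01876
Variance = 0.01876 / 8 = 0.00235
SE* = √0.00235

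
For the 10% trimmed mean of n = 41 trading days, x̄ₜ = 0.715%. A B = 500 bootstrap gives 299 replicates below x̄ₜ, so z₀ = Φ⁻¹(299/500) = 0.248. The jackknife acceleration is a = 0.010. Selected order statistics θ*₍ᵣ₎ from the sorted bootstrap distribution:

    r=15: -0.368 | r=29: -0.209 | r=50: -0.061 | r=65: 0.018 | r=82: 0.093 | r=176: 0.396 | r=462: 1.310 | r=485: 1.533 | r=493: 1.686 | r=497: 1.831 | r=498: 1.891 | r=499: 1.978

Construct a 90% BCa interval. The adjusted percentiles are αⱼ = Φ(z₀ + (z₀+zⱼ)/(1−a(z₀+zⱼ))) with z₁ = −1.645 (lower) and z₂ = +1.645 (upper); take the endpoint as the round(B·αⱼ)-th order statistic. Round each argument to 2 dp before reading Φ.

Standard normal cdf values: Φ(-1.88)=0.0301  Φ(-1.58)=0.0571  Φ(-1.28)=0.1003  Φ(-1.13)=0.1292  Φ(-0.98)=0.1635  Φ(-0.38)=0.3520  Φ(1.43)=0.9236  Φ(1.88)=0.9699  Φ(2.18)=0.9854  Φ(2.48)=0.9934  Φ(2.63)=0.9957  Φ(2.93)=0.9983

Lower: z₀ + z₁ = 0.248 + (-1.645) = -1.397; 1 − a(z₀+z₁) = 1 − (0.010)(-1.397) = 1.0140; argument = 0.248 + (-1.397)/1.0140 = -1.1298 → -1.13.
α₁ = Φ(-1.13) = 0.1292; rank = round(500 × 0.1292) = 65; θ*₍65₎ = 0.018.
Upper: z₀ + z₂ = 1.893; 1 − a(z₀+z₂) = 0.9811; argument = 2.1775 → 2.18; α₂ = 0.9854; rank = 493; θ*₍493₎ = 1.686.

(0.018, 1.686)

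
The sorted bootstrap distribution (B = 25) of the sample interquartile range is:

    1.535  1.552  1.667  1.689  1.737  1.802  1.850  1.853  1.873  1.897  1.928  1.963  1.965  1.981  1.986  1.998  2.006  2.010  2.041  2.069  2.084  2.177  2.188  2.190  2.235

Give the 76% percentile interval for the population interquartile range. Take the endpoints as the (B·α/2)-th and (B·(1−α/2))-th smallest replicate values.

α = 0.24; lower rank = 25 × 0.120 = 3; upper rank = 25 × 0.880 = 22.
The 3rd smallest replicate is 1.667; the 22nd is 2.177.

(1.667, 2.177)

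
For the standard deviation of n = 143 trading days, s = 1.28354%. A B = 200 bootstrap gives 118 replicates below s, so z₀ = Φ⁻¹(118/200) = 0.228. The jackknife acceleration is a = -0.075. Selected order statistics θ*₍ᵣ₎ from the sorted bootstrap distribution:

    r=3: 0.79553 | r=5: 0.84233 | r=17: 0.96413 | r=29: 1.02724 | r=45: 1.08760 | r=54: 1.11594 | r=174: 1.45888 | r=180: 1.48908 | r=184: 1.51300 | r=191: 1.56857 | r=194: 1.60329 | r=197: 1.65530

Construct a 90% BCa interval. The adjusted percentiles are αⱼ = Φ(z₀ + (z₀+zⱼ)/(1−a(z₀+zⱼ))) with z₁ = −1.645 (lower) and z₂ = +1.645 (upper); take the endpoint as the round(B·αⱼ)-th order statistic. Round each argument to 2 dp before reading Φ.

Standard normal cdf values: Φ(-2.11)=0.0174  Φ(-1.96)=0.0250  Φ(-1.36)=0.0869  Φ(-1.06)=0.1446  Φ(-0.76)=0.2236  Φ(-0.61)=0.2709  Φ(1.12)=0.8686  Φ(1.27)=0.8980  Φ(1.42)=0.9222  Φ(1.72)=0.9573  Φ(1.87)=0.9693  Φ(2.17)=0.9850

Lower: z₀ + z₁ = 0.228 + (-1.645) = -1.417; 1 − a(z₀+z₁) = 1 − (-0.075)(-1.417) = 0.8937; argument = 0.228 + (-1.417)/0.8937 = -1.3575 → -1.36.
α₁ = Φ(-1.36) = 0.0869; rank = round(200 × 0.0869) = 17; θ*₍17₎ = 0.96413.
Upper: z₀ + z₂ = 1.873; 1 − a(z₀+z₂) = 1.1405; argument = 1.8703 → 1.87; α₂ = 0.9693; rank = 194; θ*₍194₎ = 1.60329.

(0.96413, 1.60329)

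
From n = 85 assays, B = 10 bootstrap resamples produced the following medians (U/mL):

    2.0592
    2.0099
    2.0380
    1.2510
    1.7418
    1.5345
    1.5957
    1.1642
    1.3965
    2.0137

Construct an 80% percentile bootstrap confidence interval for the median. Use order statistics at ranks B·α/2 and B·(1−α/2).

(1.1642, 2.0380)

Sorted replicates: 1.1642, 1.2510, 1.3965, 1.5345, 1.5957, 1.7418, 2.0099, 2.0137, 2.0380, 2.0592
α = 0.20; lower rank = 10 × 0.100 = 1; upper rank = 10 × 0.900 = 9.
The 1st smallest replicate is 1.1642; the 9th is 2.0380.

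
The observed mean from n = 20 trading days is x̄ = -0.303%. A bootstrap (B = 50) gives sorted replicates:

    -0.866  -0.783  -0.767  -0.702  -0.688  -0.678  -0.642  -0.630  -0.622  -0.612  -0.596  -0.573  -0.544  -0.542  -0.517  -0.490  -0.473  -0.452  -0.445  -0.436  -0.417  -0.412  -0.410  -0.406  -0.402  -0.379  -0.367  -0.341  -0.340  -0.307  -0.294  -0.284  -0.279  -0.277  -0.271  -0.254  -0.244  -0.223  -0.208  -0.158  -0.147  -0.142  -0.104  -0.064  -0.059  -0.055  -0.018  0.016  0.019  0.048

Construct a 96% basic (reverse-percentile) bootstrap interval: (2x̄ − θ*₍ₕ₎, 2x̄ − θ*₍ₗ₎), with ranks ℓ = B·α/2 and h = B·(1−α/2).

(-0.625, 0.260)

Percentile endpoints at ranks 1 and 49: θ*₍1₎ = -0.866, θ*₍49₎ = 0.019.
Basic interval reflects these around x̄:
  lower = 2 × -0.303 − 0.019 = -0.625
  upper = 2 × -0.303 − -0.866 = 0.260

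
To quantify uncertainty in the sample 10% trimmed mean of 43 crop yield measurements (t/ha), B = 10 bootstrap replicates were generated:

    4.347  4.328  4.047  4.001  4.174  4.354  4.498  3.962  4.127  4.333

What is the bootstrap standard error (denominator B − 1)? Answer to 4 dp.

SE* = 0.1798

Bootstrap SE is the standard deviation of the 10 replicate 10% trimmed means.
Mean of replicates: (4.347 + 4.328 + 4.047 + 4.001 + 4.174 + 4.354 + 4.498 + 3.962 + 4.127 + 4.333) / 10 = 42.17100 / 10 = 4.21710
Sum of squared deviations: (+0.12990)² + (+0.11090)² + (−0.17010)² + (−0.21610)² + (−0.04310)² + (+0.13690)² + (+0.28090)² + (−0.25510)² + (−0.09010)² + (+0.11590)² = 0.29094
Variance = 0.29094 / 9 = 0.03233
SE* = √0.03233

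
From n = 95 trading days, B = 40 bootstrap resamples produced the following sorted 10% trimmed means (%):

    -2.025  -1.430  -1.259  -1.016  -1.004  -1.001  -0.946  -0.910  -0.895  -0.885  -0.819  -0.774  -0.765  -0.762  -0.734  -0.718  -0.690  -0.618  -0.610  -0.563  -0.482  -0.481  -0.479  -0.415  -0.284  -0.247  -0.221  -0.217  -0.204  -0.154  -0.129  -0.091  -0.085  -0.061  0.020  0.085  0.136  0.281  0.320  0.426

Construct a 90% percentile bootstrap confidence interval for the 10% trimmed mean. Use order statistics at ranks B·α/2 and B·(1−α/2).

(-1.430, 0.281)

α = 0.10; lower rank = 40 × 0.050 = 2; upper rank = 40 × 0.950 = 38.
The 2nd smallest replicate is -1.430; the 38th is 0.281.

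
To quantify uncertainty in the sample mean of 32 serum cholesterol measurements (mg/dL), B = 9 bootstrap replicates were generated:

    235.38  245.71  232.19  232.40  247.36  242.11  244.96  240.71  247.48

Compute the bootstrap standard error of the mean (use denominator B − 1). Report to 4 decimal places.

Bootstrap SE is the standard deviation of the 9 replicate means.
Mean of replicates: (235.38 + 245.71 + 232.19 + 232.40 + 247.36 + 242.11 + 244.96 + 240.71 + 247.48) / 9 = 2168.30000 / 9 = 240.92222
Sum of squared deviations: (−5.54222)² + (+4.78778)² + (−8.73222)² + (−8.52222)² + (+6.43778)² + (+1.18778)² + (+4.03778)² + (−0.21222)² + (+6.55778)² = 304.72796
Variance = 304.72796 / 8 = 38.09099
SE* = √38.09099

SE* = 6.1718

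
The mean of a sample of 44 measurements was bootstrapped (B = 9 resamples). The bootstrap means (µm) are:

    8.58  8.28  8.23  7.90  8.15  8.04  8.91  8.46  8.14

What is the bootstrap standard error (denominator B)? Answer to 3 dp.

SE* = 0.290

Bootstrap SE is the standard deviation of the 9 replicate means.
Mean of replicates: (8.58 + 8.28 + 8.23 + 7.90 + 8.15 + 8.04 + 8.91 + 8.46 + 8.14) / 9 = 74.6900 / 9 = 8.2989
Sum of squared deviations: (+0.2811)² + (−0.0189)² + (−0.0689)² + (−0.3989)² + (−0.1489)² + (−0.2589)² + (+0.6111)² + (+0.1611)² + (−0.1589)² = 0.7571
Variance = 0.7571 / 9 = 0.0841
SE* = √0.0841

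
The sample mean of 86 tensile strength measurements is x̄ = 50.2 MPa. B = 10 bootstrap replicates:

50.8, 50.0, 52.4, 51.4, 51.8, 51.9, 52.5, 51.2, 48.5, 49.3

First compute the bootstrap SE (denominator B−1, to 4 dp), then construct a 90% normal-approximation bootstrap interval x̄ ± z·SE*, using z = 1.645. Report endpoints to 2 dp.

(48.00, 52.40)

Mean of replicates = 50.9800; sum of squared deviations = 16.0360; SE* = √(16.0360/9) = 1.3348
Margin = 1.645 × 1.3348 = 2.196
Interval: 50.2 ± 2.196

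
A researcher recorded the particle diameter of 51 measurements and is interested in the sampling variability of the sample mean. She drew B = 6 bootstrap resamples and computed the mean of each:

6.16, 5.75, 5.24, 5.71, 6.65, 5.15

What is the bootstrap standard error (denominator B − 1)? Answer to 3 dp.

Bootstrap SE is the standard deviation of the 6 replicate means.
Mean of replicates: (6.16 + 5.75 + 5.24 + 5.71 + 6.65 + 5.15) / 6 = 34.6600 / 6 = 5.7767
Sum of squared deviations: (+0.3833)² + (−0.0267)² + (−0.5367)² + (−0.0667)² + (+0.8733)² + (−0.6267)² = 1.5955
Variance = 1.5955 / 5 = 0.3191
SE* = √0.3191

SE* = 0.565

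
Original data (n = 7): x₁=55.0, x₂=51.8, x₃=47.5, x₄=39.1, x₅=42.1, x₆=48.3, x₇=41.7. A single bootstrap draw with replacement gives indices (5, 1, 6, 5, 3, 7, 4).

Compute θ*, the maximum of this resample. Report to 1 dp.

Resample values: 42.1, 55.0, 48.3, 42.1, 47.5, 41.7, 39.1.
Maximum = 55.0

θ* = 55.0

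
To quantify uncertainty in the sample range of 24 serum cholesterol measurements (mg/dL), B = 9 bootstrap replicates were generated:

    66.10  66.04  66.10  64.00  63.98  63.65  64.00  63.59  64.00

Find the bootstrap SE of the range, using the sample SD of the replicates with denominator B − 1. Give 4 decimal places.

SE* = 1.1158

Bootstrap SE is the standard deviation of the 9 replicate ranges.
Mean of replicates: (66.10 + 66.04 + 66.10 + 64.00 + 63.98 + 63.65 + 64.00 + 63.59 + 64.00) / 9 = 581.46000 / 9 = 64.60667
Sum of squared deviations: (+1.49333)² + (+1.43333)² + (+1.49333)² + (−0.60667)² + (−0.62667)² + (−0.95667)² + (−0.60667)² + (−1.01667)² + (−0.60667)² = 9.96020
Variance = 9.96020 / 8 = 1.24502
SE* = √1.24502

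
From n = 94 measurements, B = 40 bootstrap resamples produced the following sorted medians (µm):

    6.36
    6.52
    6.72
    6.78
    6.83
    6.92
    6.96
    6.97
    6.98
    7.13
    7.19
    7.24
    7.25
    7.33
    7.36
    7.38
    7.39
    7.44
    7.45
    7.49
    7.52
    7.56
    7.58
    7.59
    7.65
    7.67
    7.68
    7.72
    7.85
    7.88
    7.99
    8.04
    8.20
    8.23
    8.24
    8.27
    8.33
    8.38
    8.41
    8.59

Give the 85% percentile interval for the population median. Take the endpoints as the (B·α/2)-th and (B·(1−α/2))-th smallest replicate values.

(6.72, 8.33)

α = 0.15; lower rank = 40 × 0.075 = 3; upper rank = 40 × 0.925 = 37.
The 3rd smallest replicate is 6.72; the 37th is 8.33.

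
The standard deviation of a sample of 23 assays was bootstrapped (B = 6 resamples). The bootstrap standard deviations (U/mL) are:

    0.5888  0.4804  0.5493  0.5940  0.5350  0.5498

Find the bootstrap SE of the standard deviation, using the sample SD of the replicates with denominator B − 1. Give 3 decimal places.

SE* = 0.041

Bootstrap SE is the standard deviation of the 6 replicate standard deviations.
Mean of replicates: (0.5888 + 0.4804 + 0.5493 + 0.5940 + 0.5350 + 0.5498) / 6 = 3.29730 / 6 = 0.54955
Sum of squared deviations: (+0.03925)² + (−0.06915)² + (−0.00025)² + (+0.04445)² + (−0.01455)² + (+0.00025)² = 0.00851
Variance = 0.00851 / 5 = 0.00170
SE* = √0.00170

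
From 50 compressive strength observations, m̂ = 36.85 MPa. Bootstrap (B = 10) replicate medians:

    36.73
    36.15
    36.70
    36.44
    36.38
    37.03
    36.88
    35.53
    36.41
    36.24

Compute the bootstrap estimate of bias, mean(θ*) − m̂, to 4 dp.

bias = −0.4010

mean(θ*) = (36.73 + 36.15 + 36.70 + 36.44 + 36.38 + 37.03 + 36.88 + 35.53 + 36.41 + 36.24) / 10 = 36.44900
bias = 36.44900 − 36.85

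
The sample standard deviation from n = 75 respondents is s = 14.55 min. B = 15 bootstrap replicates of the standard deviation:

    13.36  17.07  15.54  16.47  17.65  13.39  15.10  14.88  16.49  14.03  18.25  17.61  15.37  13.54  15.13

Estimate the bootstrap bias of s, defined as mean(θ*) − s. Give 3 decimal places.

bias = +1.042

mean(θ*) = (13.36 + 17.07 + 15.54 + 16.47 + 17.65 + 13.39 + 15.10 + 14.88 + 16.49 + 14.03 + 18.25 + 17.61 + 15.37 + 13.54 + 15.13) / 15 = 15.5920
bias = 15.5920 − 14.55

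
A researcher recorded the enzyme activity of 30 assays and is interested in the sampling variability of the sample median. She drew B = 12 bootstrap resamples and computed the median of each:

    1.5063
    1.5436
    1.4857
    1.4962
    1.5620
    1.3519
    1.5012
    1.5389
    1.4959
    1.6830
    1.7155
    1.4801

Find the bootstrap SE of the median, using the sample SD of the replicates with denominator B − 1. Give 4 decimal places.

SE* = 0.0949

Bootstrap SE is the standard deviation of the 12 replicate medians.
Mean of replicates: (1.5063 + 1.5436 + 1.4857 + 1.4962 + 1.5620 + 1.3519 + 1.5012 + 1.5389 + 1.4959 + 1.6830 + 1.7155 + 1.4801) / 12 = 18.36030 / 12 = 1.53002
Sum of squared deviations: (−0.02372)² + (+0.01358)² + (−0.04432)² + (−0.03382)² + (+0.03198)² + (−0.17812)² + (−0.02882)² + (+0.00887)² + (−0.03412)² + (+0.15298)² + (+0.18548)² + (−0.04992)² = 0.09898
Variance = 0.09898 / 11 = 0.00900
SE* = √0.00900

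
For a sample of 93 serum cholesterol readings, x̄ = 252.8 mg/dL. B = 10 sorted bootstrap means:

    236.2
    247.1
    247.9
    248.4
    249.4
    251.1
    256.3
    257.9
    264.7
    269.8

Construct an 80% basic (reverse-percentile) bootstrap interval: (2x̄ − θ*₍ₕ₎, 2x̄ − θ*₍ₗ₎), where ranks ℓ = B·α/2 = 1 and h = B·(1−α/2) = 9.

Percentile endpoints at ranks 1 and 9: θ*₍1₎ = 236.2, θ*₍9₎ = 264.7.
Basic interval reflects these around x̄:
  lower = 2 × 252.8 − 264.7 = 240.9
  upper = 2 × 252.8 − 236.2 = 269.4

(240.9, 269.4)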